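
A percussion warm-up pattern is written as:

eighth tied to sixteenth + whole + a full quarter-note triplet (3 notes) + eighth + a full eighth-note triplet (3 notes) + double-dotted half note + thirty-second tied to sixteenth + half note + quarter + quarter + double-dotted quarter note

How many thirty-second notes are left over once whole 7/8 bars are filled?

One bar of 7/8 = 28 thirty-second notes.
Each duration in thirty-second notes: eighth tied to sixteenth (eighth + sixteenth) = 6; whole = 32; a full quarter-note triplet (3 notes) (three triplet quarters span one half) = 16; eighth = 4; a full eighth-note triplet (3 notes) (three triplet eighths span one quarter) = 8; double-dotted half note = 28; thirty-second tied to sixteenth (thirty-second + sixteenth) = 3; half note = 16; quarter = 8; quarter = 8; double-dotted quarter note = 14.
Total: 6 + 32 + 16 + 4 + 8 + 28 + 3 + 16 + 8 + 8 + 14 = 143.
143 ÷ 28 = 5 complete bars with 3 thirty-second notes remaining.

3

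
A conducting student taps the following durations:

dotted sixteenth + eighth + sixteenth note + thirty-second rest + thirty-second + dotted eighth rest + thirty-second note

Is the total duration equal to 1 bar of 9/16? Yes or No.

Yes

One bar of 9/16 = 18 thirty-second notes.
Express everything in thirty-second notes: dotted sixteenth = 3; eighth = 4; sixteenth note = 2; thirty-second rest = 1; thirty-second = 1; dotted eighth rest = 6; thirty-second note = 1.
Adding: 3 + 4 + 2 + 1 + 1 + 6 + 1 = 18.
18 equals 18, so the answer is Yes.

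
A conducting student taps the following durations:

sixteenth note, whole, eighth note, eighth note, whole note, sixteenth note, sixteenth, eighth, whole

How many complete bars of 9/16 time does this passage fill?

One bar of 9/16 = 9 sixteenth notes.
Working in sixteenth notes: sixteenth note = 1; whole = 16; eighth note = 2; eighth note = 2; whole note = 16; sixteenth note = 1; sixteenth = 1; eighth = 2; whole = 16.
Sum: 1 + 16 + 2 + 2 + 16 + 1 + 1 + 2 + 16 = 57.
57 ÷ 9 = 6 complete bars with 3 left over.

6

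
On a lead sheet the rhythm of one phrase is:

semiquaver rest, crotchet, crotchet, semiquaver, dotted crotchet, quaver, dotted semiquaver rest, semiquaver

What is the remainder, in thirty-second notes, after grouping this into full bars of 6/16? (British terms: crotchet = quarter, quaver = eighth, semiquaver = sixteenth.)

5

One bar of 6/16 = 12 thirty-second notes.
In thirty-second notes: semiquaver rest = 2; crotchet = 8; crotchet = 8; semiquaver = 2; dotted crotchet = 12; quaver = 4; dotted semiquaver rest = 3; semiquaver = 2.
Altogether 2 + 8 + 8 + 2 + 12 + 4 + 3 + 2 = 41.
41 ÷ 12 = 3 complete bars with 5 thirty-second notes remaining.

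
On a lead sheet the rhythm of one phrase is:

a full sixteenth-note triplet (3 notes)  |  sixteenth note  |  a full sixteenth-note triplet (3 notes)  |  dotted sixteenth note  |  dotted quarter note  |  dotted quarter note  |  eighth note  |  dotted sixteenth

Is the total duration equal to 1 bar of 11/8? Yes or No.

Yes

One bar of 11/8 = 44 thirty-second notes.
Each duration in thirty-second notes: a full sixteenth-note triplet (3 notes) (three triplet sixteenths span one eighth) = 4; sixteenth note = 2; a full sixteenth-note triplet (3 notes) (three triplet sixteenths span one eighth) = 4; dotted sixteenth note = 3; dotted quarter note = 12; dotted quarter note = 12; eighth note = 4; dotted sixteenth = 3.
Adding: 4 + 2 + 4 + 3 + 12 + 12 + 4 + 3 = 44.
44 equals 44, so the answer is Yes.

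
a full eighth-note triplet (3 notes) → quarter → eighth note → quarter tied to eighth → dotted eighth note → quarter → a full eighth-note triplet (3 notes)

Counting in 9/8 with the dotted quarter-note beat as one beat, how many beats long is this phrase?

One dotted quarter-note beat = 6 sixteenth notes.
In sixteenth notes: a full eighth-note triplet (3 notes) (three triplet eighths span one quarter) = 4; quarter = 4; eighth note = 2; quarter tied to eighth (quarter + eighth) = 6; dotted eighth note = 3; quarter = 4; a full eighth-note triplet (3 notes) (three triplet eighths span one quarter) = 4.
Altogether 4 + 4 + 2 + 6 + 3 + 4 + 4 = 27.
27 ÷ 6 = 4.5 beats.

4.5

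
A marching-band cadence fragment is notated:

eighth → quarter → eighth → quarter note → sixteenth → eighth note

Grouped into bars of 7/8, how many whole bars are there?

1

One bar of 7/8 = 14 sixteenth notes.
Working in sixteenth notes: eighth = 2; quarter = 4; eighth = 2; quarter note = 4; sixteenth = 1; eighth note = 2.
Altogether 2 + 4 + 2 + 4 + 1 + 2 = 15.
15 ÷ 14 = 1 complete bar with 1 left over.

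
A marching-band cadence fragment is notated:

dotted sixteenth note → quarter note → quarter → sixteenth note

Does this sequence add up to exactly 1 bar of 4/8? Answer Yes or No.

No

One bar of 4/8 = 16 thirty-second notes.
Each duration in thirty-second notes: dotted sixteenth note = 3; quarter note = 8; quarter = 8; sixteenth note = 2.
Altogether 3 + 8 + 8 + 2 = 21.
21 exceeds 16, so the answer is No.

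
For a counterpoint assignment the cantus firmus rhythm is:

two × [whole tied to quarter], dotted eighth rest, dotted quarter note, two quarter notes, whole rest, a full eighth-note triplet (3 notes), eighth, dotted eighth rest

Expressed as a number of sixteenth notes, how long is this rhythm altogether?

Convert each value to sixteenth notes: whole tied to quarter (whole + quarter) = 20; whole tied to quarter (whole + quarter) = 20; dotted eighth rest = 3; dotted quarter note = 6; quarter note = 4; quarter note = 4; whole rest = 16; a full eighth-note triplet (3 notes) (three triplet eighths span one quarter) = 4; eighth = 2; dotted eighth rest = 3.
Adding: 20 + 20 + 3 + 6 + 4 + 4 + 16 + 4 + 2 + 3 = 82 sixteenth notes.

82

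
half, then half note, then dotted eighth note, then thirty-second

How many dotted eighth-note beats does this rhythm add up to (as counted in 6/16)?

One dotted eighth-note beat = 6 thirty-second notes.
Each duration in thirty-second notes: half = 16; half note = 16; dotted eighth note = 6; thirty-second = 1.
Total: 16 + 16 + 6 + 1 = 39.
39 ÷ 6 = 6.5 beats.

6.5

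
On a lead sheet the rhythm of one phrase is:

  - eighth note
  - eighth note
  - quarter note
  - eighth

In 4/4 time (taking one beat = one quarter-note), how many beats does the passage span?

One quarter-note beat = 2 eighth notes.
Convert each value to eighth notes: eighth note = 1; eighth note = 1; quarter note = 2; eighth = 1.
Sum: 1 + 1 + 2 + 1 = 5.
5 ÷ 2 = 2.5 beats.

2.5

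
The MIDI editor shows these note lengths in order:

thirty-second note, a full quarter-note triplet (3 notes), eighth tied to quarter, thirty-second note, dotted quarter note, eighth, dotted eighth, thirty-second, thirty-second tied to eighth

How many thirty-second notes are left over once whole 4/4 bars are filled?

26

One bar of 4/4 = 32 thirty-second notes.
Each duration in thirty-second notes: thirty-second note = 1; a full quarter-note triplet (3 notes) (three triplet quarters span one half) = 16; eighth tied to quarter (eighth + quarter) = 12; thirty-second note = 1; dotted quarter note = 12; eighth = 4; dotted eighth = 6; thirty-second = 1; thirty-second tied to eighth (thirty-second + eighth) = 5.
Altogether 1 + 16 + 12 + 1 + 12 + 4 + 6 + 1 + 5 = 58.
58 ÷ 32 = 1 complete bar with 26 thirty-second notes remaining.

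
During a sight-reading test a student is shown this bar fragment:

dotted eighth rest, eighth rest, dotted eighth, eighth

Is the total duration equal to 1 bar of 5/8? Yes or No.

One bar of 5/8 = 10 sixteenth notes.
In sixteenth notes: dotted eighth rest = 3; eighth rest = 2; dotted eighth = 3; eighth = 2.
Altogether 3 + 2 + 3 + 2 = 10.
10 equals 10, so the answer is Yes.

Yes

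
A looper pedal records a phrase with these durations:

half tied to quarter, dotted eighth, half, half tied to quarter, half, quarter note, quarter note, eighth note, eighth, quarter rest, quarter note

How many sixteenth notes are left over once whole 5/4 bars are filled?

One bar of 5/4 = 20 sixteenth notes.
Express everything in sixteenth notes: half tied to quarter (half + quarter) = 12; dotted eighth = 3; half = 8; half tied to quarter (half + quarter) = 12; half = 8; quarter note = 4; quarter note = 4; eighth note = 2; eighth = 2; quarter rest = 4; quarter note = 4.
Sum: 12 + 3 + 8 + 12 + 8 + 4 + 4 + 2 + 2 + 4 + 4 = 63.
63 ÷ 20 = 3 complete bars with 3 sixteenth notes remaining.

3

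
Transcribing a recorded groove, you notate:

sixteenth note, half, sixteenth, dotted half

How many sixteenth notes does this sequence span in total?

In sixteenth notes: sixteenth note = 1; half = 8; sixteenth = 1; dotted half = 12.
Adding: 1 + 8 + 1 + 12 = 22 sixteenth notes.

22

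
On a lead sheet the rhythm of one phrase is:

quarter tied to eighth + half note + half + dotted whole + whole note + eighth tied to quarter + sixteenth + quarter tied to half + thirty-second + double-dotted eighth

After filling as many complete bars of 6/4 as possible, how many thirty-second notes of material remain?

One bar of 6/4 = 48 thirty-second notes.
Express everything in thirty-second notes: quarter tied to eighth (quarter + eighth) = 12; half note = 16; half = 16; dotted whole = 48; whole note = 32; eighth tied to quarter (eighth + quarter) = 12; sixteenth = 2; quarter tied to half (quarter + half) = 24; thirty-second = 1; double-dotted eighth = 7.
Total: 12 + 16 + 16 + 48 + 32 + 12 + 2 + 24 + 1 + 7 = 170.
170 ÷ 48 = 3 complete bars with 26 thirty-second notes remaining.

26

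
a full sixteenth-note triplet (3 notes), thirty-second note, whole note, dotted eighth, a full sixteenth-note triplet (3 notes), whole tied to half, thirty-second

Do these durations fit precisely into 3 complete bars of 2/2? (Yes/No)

One bar of 2/2 = 32 thirty-second notes, so 3 bars = 96.
Working in thirty-second notes: a full sixteenth-note triplet (3 notes) (three triplet sixteenths span one eighth) = 4; thirty-second note = 1; whole note = 32; dotted eighth = 6; a full sixteenth-note triplet (3 notes) (three triplet sixteenths span one eighth) = 4; whole tied to half (whole + half) = 48; thirty-second = 1.
Sum: 4 + 1 + 32 + 6 + 4 + 48 + 1 = 96.
96 equals 96, so the answer is Yes.

Yes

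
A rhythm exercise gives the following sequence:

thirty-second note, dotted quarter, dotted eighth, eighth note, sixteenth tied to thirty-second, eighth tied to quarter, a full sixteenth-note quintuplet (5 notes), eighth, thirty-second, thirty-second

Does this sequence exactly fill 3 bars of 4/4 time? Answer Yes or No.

One bar of 4/4 = 32 thirty-second notes, so 3 bars = 96.
Express everything in thirty-second notes: thirty-second note = 1; dotted quarter = 12; dotted eighth = 6; eighth note = 4; sixteenth tied to thirty-second (sixteenth + thirty-second) = 3; eighth tied to quarter (eighth + quarter) = 12; a full sixteenth-note quintuplet (5 notes) (five quintuplet sixteenths span one quarter) = 8; eighth = 4; thirty-second = 1; thirty-second = 1.
Altogether 1 + 12 + 6 + 4 + 3 + 12 + 8 + 4 + 1 + 1 = 52.
52 falls short of 96, so the answer is No.

No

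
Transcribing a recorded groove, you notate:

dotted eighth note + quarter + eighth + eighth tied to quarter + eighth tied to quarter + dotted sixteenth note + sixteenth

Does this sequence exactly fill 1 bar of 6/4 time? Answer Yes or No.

No

One bar of 6/4 = 48 thirty-second notes.
Working in thirty-second notes: dotted eighth note = 6; quarter = 8; eighth = 4; eighth tied to quarter (eighth + quarter) = 12; eighth tied to quarter (eighth + quarter) = 12; dotted sixteenth note = 3; sixteenth = 2.
Total: 6 + 8 + 4 + 12 + 12 + 3 + 2 = 47.
47 falls short of 48, so the answer is No.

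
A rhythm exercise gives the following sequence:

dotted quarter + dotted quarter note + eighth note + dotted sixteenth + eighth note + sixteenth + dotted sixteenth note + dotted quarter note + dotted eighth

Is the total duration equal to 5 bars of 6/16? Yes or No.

No

One bar of 6/16 = 12 thirty-second notes, so 5 bars = 60.
Working in thirty-second notes: dotted quarter = 12; dotted quarter note = 12; eighth note = 4; dotted sixteenth = 3; eighth note = 4; sixteenth = 2; dotted sixteenth note = 3; dotted quarter note = 12; dotted eighth = 6.
Sum: 12 + 12 + 4 + 3 + 4 + 2 + 3 + 12 + 6 = 58.
58 falls short of 60, so the answer is No.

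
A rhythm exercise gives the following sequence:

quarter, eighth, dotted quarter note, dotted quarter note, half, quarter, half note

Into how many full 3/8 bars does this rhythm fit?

One bar of 3/8 = 3 eighth notes.
Convert each value to eighth notes: quarter = 2; eighth = 1; dotted quarter note = 3; dotted quarter note = 3; half = 4; quarter = 2; half note = 4.
Sum: 2 + 1 + 3 + 3 + 4 + 2 + 4 = 19.
19 ÷ 3 = 6 complete bars with 1 left over.

6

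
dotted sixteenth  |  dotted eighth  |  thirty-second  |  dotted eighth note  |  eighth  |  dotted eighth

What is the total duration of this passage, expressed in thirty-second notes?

26

Each duration in thirty-second notes: dotted sixteenth = 3; dotted eighth = 6; thirty-second = 1; dotted eighth note = 6; eighth = 4; dotted eighth = 6.
Adding: 3 + 6 + 1 + 6 + 4 + 6 = 26 thirty-second notes.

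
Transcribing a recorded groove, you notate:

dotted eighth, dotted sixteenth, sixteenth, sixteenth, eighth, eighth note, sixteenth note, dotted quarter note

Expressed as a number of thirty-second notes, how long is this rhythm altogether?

35

Convert each value to thirty-second notes: dotted eighth = 6; dotted sixteenth = 3; sixteenth = 2; sixteenth = 2; eighth = 4; eighth note = 4; sixteenth note = 2; dotted quarter note = 12.
Sum: 6 + 3 + 2 + 2 + 4 + 4 + 2 + 12 = 35 thirty-second notes.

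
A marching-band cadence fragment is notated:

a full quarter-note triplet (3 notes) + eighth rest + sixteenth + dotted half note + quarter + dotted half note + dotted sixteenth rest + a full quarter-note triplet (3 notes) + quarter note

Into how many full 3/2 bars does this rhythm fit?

2

One bar of 3/2 = 48 thirty-second notes.
Express everything in thirty-second notes: a full quarter-note triplet (3 notes) (three triplet quarters span one half) = 16; eighth rest = 4; sixteenth = 2; dotted half note = 24; quarter = 8; dotted half note = 24; dotted sixteenth rest = 3; a full quarter-note triplet (3 notes) (three triplet quarters span one half) = 16; quarter note = 8.
Adding: 16 + 4 + 2 + 24 + 8 + 24 + 3 + 16 + 8 = 105.
105 ÷ 48 = 2 complete bars with 9 left over.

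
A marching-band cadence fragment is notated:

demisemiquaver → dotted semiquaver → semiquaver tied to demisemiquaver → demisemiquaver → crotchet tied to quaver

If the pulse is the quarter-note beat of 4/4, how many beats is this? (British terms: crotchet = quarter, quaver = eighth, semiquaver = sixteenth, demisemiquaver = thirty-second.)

2.5

One quarter-note beat = 8 thirty-second notes.
Each duration in thirty-second notes: demisemiquaver = 1; dotted semiquaver = 3; semiquaver tied to demisemiquaver (semiquaver + demisemiquaver) = 3; demisemiquaver = 1; crotchet tied to quaver (crotchet + quaver) = 12.
Total: 1 + 3 + 3 + 1 + 12 = 20.
20 ÷ 8 = 2.5 beats.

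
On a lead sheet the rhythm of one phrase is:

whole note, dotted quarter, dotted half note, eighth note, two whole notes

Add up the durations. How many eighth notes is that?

Express everything in eighth notes: whole note = 8; dotted quarter = 3; dotted half note = 6; eighth note = 1; whole note = 8; whole note = 8.
Sum: 8 + 3 + 6 + 1 + 8 + 8 = 34 eighth notes.

34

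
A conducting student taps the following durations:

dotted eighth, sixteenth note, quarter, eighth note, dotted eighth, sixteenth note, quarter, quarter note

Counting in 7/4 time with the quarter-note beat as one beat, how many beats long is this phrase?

5.5

One quarter-note beat = 4 sixteenth notes.
In sixteenth notes: dotted eighth = 3; sixteenth note = 1; quarter = 4; eighth note = 2; dotted eighth = 3; sixteenth note = 1; quarter = 4; quarter note = 4.
Sum: 3 + 1 + 4 + 2 + 3 + 1 + 4 + 4 = 22.
22 ÷ 4 = 5.5 beats.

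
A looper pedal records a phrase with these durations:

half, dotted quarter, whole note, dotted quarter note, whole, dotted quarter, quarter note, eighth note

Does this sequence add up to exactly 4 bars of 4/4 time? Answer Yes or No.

Yes

One bar of 4/4 = 8 eighth notes, so 4 bars = 32.
Convert each value to eighth notes: half = 4; dotted quarter = 3; whole note = 8; dotted quarter note = 3; whole = 8; dotted quarter = 3; quarter note = 2; eighth note = 1.
Altogether 4 + 3 + 8 + 3 + 8 + 3 + 2 + 1 = 32.
32 equals 32, so the answer is Yes.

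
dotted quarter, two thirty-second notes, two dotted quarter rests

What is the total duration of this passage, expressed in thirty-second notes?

Convert each value to thirty-second notes: dotted quarter = 12; thirty-second note = 1; thirty-second note = 1; dotted quarter rest = 12; dotted quarter rest = 12.
Sum: 12 + 1 + 1 + 12 + 12 = 38 thirty-second notes.

38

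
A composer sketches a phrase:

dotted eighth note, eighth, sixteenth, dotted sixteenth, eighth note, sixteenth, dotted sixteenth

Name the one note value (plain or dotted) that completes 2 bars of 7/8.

whole note

2 bars of 7/8 = 56 thirty-second notes.
Express everything in thirty-second notes: dotted eighth note = 6; eighth = 4; sixteenth = 2; dotted sixteenth = 3; eighth note = 4; sixteenth = 2; dotted sixteenth = 3.
Sum: 6 + 4 + 2 + 3 + 4 + 2 + 3 = 24.
Remaining: 56 − 24 = 32 thirty-second notes, which is a whole note.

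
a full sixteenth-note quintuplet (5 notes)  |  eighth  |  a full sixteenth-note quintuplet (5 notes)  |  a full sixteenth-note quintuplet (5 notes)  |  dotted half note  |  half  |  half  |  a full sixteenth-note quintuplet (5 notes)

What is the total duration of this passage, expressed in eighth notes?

23

In eighth notes: a full sixteenth-note quintuplet (5 notes) (five quintuplet sixteenths span one quarter) = 2; eighth = 1; a full sixteenth-note quintuplet (5 notes) (five quintuplet sixteenths span one quarter) = 2; a full sixteenth-note quintuplet (5 notes) (five quintuplet sixteenths span one quarter) = 2; dotted half note = 6; half = 4; half = 4; a full sixteenth-note quintuplet (5 notes) (five quintuplet sixteenths span one quarter) = 2.
Total: 2 + 1 + 2 + 2 + 6 + 4 + 4 + 2 = 23 eighth notes.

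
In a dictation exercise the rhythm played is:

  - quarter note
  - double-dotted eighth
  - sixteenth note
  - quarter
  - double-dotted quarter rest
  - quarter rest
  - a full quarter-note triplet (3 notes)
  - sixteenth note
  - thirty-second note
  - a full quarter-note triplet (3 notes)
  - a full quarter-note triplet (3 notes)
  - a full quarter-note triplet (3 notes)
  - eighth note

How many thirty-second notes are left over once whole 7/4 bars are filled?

6

One bar of 7/4 = 56 thirty-second notes.
Each duration in thirty-second notes: quarter note = 8; double-dotted eighth = 7; sixteenth note = 2; quarter = 8; double-dotted quarter rest = 14; quarter rest = 8; a full quarter-note triplet (3 notes) (three triplet quarters span one half) = 16; sixteenth note = 2; thirty-second note = 1; a full quarter-note triplet (3 notes) (three triplet quarters span one half) = 16; a full quarter-note triplet (3 notes) (three triplet quarters span one half) = 16; a full quarter-note triplet (3 notes) (three triplet quarters span one half) = 16; eighth note = 4.
Total: 8 + 7 + 2 + 8 + 14 + 8 + 16 + 2 + 1 + 16 + 16 + 16 + 4 = 118.
118 ÷ 56 = 2 complete bars with 6 thirty-second notes remaining.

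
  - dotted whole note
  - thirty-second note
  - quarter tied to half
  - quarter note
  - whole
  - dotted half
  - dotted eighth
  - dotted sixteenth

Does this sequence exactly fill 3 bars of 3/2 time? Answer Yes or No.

One bar of 3/2 = 48 thirty-second notes, so 3 bars = 144.
Each duration in thirty-second notes: dotted whole note = 48; thirty-second note = 1; quarter tied to half (quarter + half) = 24; quarter note = 8; whole = 32; dotted half = 24; dotted eighth = 6; dotted sixteenth = 3.
Altogether 48 + 1 + 24 + 8 + 32 + 24 + 6 + 3 = 146.
146 exceeds 144, so the answer is No.

No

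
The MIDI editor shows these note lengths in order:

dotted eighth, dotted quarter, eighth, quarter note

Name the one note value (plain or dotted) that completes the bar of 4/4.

sixteenth note

The bar of 4/4 = 16 sixteenth notes.
Each duration in sixteenth notes: dotted eighth = 3; dotted quarter = 6; eighth = 2; quarter note = 4.
Sum: 3 + 6 + 2 + 4 = 15.
Remaining: 16 − 15 = 1 sixteenth note, which is a sixteenth note.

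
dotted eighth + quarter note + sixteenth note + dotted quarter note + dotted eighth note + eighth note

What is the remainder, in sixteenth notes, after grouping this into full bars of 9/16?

One bar of 9/16 = 9 sixteenth notes.
Each duration in sixteenth notes: dotted eighth = 3; quarter note = 4; sixteenth note = 1; dotted quarter note = 6; dotted eighth note = 3; eighth note = 2.
Altogether 3 + 4 + 1 + 6 + 3 + 2 = 19.
19 ÷ 9 = 2 complete bars with 1 sixteenth note remaining.

1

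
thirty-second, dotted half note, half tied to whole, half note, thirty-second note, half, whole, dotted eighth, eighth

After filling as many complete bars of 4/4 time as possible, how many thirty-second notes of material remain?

20

One bar of 4/4 = 32 thirty-second notes.
Working in thirty-second notes: thirty-second = 1; dotted half note = 24; half tied to whole (half + whole) = 48; half note = 16; thirty-second note = 1; half = 16; whole = 32; dotted eighth = 6; eighth = 4.
Sum: 1 + 24 + 48 + 16 + 1 + 16 + 32 + 6 + 4 = 148.
148 ÷ 32 = 4 complete bars with 20 thirty-second notes remaining.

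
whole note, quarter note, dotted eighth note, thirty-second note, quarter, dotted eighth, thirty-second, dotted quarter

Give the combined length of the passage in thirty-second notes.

In thirty-second notes: whole note = 32; quarter note = 8; dotted eighth note = 6; thirty-second note = 1; quarter = 8; dotted eighth = 6; thirty-second = 1; dotted quarter = 12.
Altogether 32 + 8 + 6 + 1 + 8 + 6 + 1 + 12 = 74 thirty-second notes.

74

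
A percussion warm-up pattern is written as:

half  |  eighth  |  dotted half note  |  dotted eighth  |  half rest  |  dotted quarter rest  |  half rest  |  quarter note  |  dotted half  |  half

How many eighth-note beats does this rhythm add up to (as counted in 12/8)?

One eighth-note beat = 2 sixteenth notes.
Convert each value to sixteenth notes: half = 8; eighth = 2; dotted half note = 12; dotted eighth = 3; half rest = 8; dotted quarter rest = 6; half rest = 8; quarter note = 4; dotted half = 12; half = 8.
Sum: 8 + 2 + 12 + 3 + 8 + 6 + 8 + 4 + 12 + 8 = 71.
71 ÷ 2 = 35.5 beats.

35.5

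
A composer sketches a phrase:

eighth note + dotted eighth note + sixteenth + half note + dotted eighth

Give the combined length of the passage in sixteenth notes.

Convert each value to sixteenth notes: eighth note = 2; dotted eighth note = 3; sixteenth = 1; half note = 8; dotted eighth = 3.
Total: 2 + 3 + 1 + 8 + 3 = 17 sixteenth notes.

17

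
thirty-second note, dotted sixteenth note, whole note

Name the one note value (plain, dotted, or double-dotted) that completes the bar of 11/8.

quarter note

The bar of 11/8 = 44 thirty-second notes.
Express everything in thirty-second notes: thirty-second note = 1; dotted sixteenth note = 3; whole note = 32.
Altogether 1 + 3 + 32 = 36.
Remaining: 44 − 36 = 8 thirty-second notes, which is a quarter note.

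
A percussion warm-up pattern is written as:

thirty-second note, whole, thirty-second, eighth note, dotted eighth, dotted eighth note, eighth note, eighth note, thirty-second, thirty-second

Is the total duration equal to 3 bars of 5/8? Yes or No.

Yes

One bar of 5/8 = 20 thirty-second notes, so 3 bars = 60.
Working in thirty-second notes: thirty-second note = 1; whole = 32; thirty-second = 1; eighth note = 4; dotted eighth = 6; dotted eighth note = 6; eighth note = 4; eighth note = 4; thirty-second = 1; thirty-second = 1.
Sum: 1 + 32 + 1 + 4 + 6 + 6 + 4 + 4 + 1 + 1 = 60.
60 equals 60, so the answer is Yes.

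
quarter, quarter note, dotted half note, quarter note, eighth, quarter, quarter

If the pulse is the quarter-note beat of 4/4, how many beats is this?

8.5

One quarter-note beat = 2 eighth notes.
Working in eighth notes: quarter = 2; quarter note = 2; dotted half note = 6; quarter note = 2; eighth = 1; quarter = 2; quarter = 2.
Total: 2 + 2 + 6 + 2 + 1 + 2 + 2 = 17.
17 ÷ 2 = 8.5 beats.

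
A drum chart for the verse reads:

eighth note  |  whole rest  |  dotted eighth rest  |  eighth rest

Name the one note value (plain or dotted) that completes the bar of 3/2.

sixteenth note

The bar of 3/2 = 24 sixteenth notes.
Convert each value to sixteenth notes: eighth note = 2; whole rest = 16; dotted eighth rest = 3; eighth rest = 2.
Adding: 2 + 16 + 3 + 2 = 23.
Remaining: 24 − 23 = 1 sixteenth note, which is a sixteenth note.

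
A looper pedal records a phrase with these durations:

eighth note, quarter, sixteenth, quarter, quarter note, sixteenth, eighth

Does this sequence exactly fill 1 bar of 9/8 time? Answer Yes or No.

Yes

One bar of 9/8 = 18 sixteenth notes.
Working in sixteenth notes: eighth note = 2; quarter = 4; sixteenth = 1; quarter = 4; quarter note = 4; sixteenth = 1; eighth = 2.
Total: 2 + 4 + 1 + 4 + 4 + 1 + 2 = 18.
18 equals 18, so the answer is Yes.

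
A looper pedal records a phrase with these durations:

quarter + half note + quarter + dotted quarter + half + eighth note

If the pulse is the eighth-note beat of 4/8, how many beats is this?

16

One eighth-note beat = 2 sixteenth notes.
Express everything in sixteenth notes: quarter = 4; half note = 8; quarter = 4; dotted quarter = 6; half = 8; eighth note = 2.
Sum: 4 + 8 + 4 + 6 + 8 + 2 = 32.
32 ÷ 2 = 16 beats.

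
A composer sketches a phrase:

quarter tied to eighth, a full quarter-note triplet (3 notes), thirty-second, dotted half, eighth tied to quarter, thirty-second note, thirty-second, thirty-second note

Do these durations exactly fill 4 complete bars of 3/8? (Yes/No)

One bar of 3/8 = 12 thirty-second notes, so 4 bars = 48.
Convert each value to thirty-second notes: quarter tied to eighth (quarter + eighth) = 12; a full quarter-note triplet (3 notes) (three triplet quarters span one half) = 16; thirty-second = 1; dotted half = 24; eighth tied to quarter (eighth + quarter) = 12; thirty-second note = 1; thirty-second = 1; thirty-second note = 1.
Total: 12 + 16 + 1 + 24 + 12 + 1 + 1 + 1 = 68.
68 exceeds 48, so the answer is No.

No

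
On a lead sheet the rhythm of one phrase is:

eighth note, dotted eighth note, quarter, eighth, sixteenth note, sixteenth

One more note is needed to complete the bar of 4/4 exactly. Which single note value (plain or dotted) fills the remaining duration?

The bar of 4/4 = 16 sixteenth notes.
Working in sixteenth notes: eighth note = 2; dotted eighth note = 3; quarter = 4; eighth = 2; sixteenth note = 1; sixteenth = 1.
Sum: 2 + 3 + 4 + 2 + 1 + 1 = 13.
Remaining: 16 − 13 = 3 sixteenth notes, which is a dotted eighth note.

dotted eighth note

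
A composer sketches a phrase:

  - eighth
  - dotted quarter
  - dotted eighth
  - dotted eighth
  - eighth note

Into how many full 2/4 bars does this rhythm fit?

One bar of 2/4 = 8 sixteenth notes.
Each duration in sixteenth notes: eighth = 2; dotted quarter = 6; dotted eighth = 3; dotted eighth = 3; eighth note = 2.
Sum: 2 + 6 + 3 + 3 + 2 = 16.
16 ÷ 8 = 2 complete bars with 0 left over.

2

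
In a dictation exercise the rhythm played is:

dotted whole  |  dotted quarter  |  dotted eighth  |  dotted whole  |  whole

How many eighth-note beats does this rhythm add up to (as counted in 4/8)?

36.5

One eighth-note beat = 2 sixteenth notes.
Each duration in sixteenth notes: dotted whole = 24; dotted quarter = 6; dotted eighth = 3; dotted whole = 24; whole = 16.
Altogether 24 + 6 + 3 + 24 + 16 = 73.
73 ÷ 2 = 36.5 beats.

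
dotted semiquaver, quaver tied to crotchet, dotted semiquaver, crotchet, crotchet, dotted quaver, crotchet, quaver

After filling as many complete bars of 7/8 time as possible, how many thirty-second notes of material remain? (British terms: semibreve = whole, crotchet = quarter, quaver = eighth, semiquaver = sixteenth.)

24

One bar of 7/8 = 28 thirty-second notes.
Working in thirty-second notes: dotted semiquaver = 3; quaver tied to crotchet (quaver + crotchet) = 12; dotted semiquaver = 3; crotchet = 8; crotchet = 8; dotted quaver = 6; crotchet = 8; quaver = 4.
Altogether 3 + 12 + 3 + 8 + 8 + 6 + 8 + 4 = 52.
52 ÷ 28 = 1 complete bar with 24 thirty-second notes remaining.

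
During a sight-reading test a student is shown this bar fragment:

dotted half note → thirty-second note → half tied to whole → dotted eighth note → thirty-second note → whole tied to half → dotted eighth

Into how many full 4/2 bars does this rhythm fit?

One bar of 4/2 = 64 thirty-second notes.
In thirty-second notes: dotted half note = 24; thirty-second note = 1; half tied to whole (half + whole) = 48; dotted eighth note = 6; thirty-second note = 1; whole tied to half (whole + half) = 48; dotted eighth = 6.
Sum: 24 + 1 + 48 + 6 + 1 + 48 + 6 = 134.
134 ÷ 64 = 2 complete bars with 6 left over.

2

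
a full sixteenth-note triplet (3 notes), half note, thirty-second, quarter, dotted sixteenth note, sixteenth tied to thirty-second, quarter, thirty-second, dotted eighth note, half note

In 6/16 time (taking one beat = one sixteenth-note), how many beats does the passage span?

One sixteenth-note beat = 2 thirty-second notes.
Express everything in thirty-second notes: a full sixteenth-note triplet (3 notes) (three triplet sixteenths span one eighth) = 4; half note = 16; thirty-second = 1; quarter = 8; dotted sixteenth note = 3; sixteenth tied to thirty-second (sixteenth + thirty-second) = 3; quarter = 8; thirty-second = 1; dotted eighth note = 6; half note = 16.
Altogether 4 + 16 + 1 + 8 + 3 + 3 + 8 + 1 + 6 + 16 = 66.
66 ÷ 2 = 33 beats.

33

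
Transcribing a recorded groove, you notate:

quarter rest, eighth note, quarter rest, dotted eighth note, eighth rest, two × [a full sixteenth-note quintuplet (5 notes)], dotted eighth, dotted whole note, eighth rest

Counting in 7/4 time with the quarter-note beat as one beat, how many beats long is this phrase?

13

One quarter-note beat = 4 sixteenth notes.
Convert each value to sixteenth notes: quarter rest = 4; eighth note = 2; quarter rest = 4; dotted eighth note = 3; eighth rest = 2; a full sixteenth-note quintuplet (5 notes) (five quintuplet sixteenths span one quarter) = 4; a full sixteenth-note quintuplet (5 notes) (five quintuplet sixteenths span one quarter) = 4; dotted eighth = 3; dotted whole note = 24; eighth rest = 2.
Sum: 4 + 2 + 4 + 3 + 2 + 4 + 4 + 3 + 24 + 2 = 52.
52 ÷ 4 = 13 beats.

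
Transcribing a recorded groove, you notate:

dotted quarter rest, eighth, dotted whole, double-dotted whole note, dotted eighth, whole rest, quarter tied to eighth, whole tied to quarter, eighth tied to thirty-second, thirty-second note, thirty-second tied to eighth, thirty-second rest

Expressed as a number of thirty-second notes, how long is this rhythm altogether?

Express everything in thirty-second notes: dotted quarter rest = 12; eighth = 4; dotted whole = 48; double-dotted whole note = 56; dotted eighth = 6; whole rest = 32; quarter tied to eighth (quarter + eighth) = 12; whole tied to quarter (whole + quarter) = 40; eighth tied to thirty-second (eighth + thirty-second) = 5; thirty-second note = 1; thirty-second tied to eighth (thirty-second + eighth) = 5; thirty-second rest = 1.
Total: 12 + 4 + 48 + 56 + 6 + 32 + 12 + 40 + 5 + 1 + 5 + 1 = 222 thirty-second notes.

222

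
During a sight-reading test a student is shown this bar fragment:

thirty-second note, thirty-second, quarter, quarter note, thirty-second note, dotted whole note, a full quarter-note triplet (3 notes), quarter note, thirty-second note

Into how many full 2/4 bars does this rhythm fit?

One bar of 2/4 = 16 thirty-second notes.
Each duration in thirty-second notes: thirty-second note = 1; thirty-second = 1; quarter = 8; quarter note = 8; thirty-second note = 1; dotted whole note = 48; a full quarter-note triplet (3 notes) (three triplet quarters span one half) = 16; quarter note = 8; thirty-second note = 1.
Total: 1 + 1 + 8 + 8 + 1 + 48 + 16 + 8 + 1 = 92.
92 ÷ 16 = 5 complete bars with 12 left over.

5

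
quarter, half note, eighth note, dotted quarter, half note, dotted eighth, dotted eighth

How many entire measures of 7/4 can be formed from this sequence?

1

One bar of 7/4 = 28 sixteenth notes.
Convert each value to sixteenth notes: quarter = 4; half note = 8; eighth note = 2; dotted quarter = 6; half note = 8; dotted eighth = 3; dotted eighth = 3.
Sum: 4 + 8 + 2 + 6 + 8 + 3 + 3 = 34.
34 ÷ 28 = 1 complete bar with 6 left over.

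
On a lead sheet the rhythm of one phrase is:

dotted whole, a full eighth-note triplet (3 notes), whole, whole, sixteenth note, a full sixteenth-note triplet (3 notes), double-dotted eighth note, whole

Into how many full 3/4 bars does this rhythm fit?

One bar of 3/4 = 24 thirty-second notes.
Working in thirty-second notes: dotted whole = 48; a full eighth-note triplet (3 notes) (three triplet eighths span one quarter) = 8; whole = 32; whole = 32; sixteenth note = 2; a full sixteenth-note triplet (3 notes) (three triplet sixteenths span one eighth) = 4; double-dotted eighth note = 7; whole = 32.
Total: 48 + 8 + 32 + 32 + 2 + 4 + 7 + 32 = 165.
165 ÷ 24 = 6 complete bars with 21 left over.

6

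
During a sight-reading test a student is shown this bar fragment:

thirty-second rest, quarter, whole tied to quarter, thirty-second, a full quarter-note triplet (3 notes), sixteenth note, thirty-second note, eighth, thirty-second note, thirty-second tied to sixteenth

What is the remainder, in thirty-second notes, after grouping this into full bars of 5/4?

37

One bar of 5/4 = 40 thirty-second notes.
Convert each value to thirty-second notes: thirty-second rest = 1; quarter = 8; whole tied to quarter (whole + quarter) = 40; thirty-second = 1; a full quarter-note triplet (3 notes) (three triplet quarters span one half) = 16; sixteenth note = 2; thirty-second note = 1; eighth = 4; thirty-second note = 1; thirty-second tied to sixteenth (thirty-second + sixteenth) = 3.
Sum: 1 + 8 + 40 + 1 + 16 + 2 + 1 + 4 + 1 + 3 = 77.
77 ÷ 40 = 1 complete bar with 37 thirty-second notes remaining.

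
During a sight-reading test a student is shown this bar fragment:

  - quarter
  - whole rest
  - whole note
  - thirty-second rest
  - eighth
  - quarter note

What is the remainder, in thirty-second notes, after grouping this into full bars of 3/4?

13

One bar of 3/4 = 24 thirty-second notes.
Working in thirty-second notes: quarter = 8; whole rest = 32; whole note = 32; thirty-second rest = 1; eighth = 4; quarter note = 8.
Altogether 8 + 32 + 32 + 1 + 4 + 8 = 85.
85 ÷ 24 = 3 complete bars with 13 thirty-second notes remaining.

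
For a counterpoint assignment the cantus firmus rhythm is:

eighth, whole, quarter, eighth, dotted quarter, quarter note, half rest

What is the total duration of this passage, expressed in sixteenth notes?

42

In sixteenth notes: eighth = 2; whole = 16; quarter = 4; eighth = 2; dotted quarter = 6; quarter note = 4; half rest = 8.
Adding: 2 + 16 + 4 + 2 + 6 + 4 + 8 = 42 sixteenth notes.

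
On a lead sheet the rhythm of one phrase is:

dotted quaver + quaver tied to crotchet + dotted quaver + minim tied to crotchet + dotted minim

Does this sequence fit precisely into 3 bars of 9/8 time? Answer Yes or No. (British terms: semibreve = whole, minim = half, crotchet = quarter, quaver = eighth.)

No

One bar of 9/8 = 18 sixteenth notes, so 3 bars = 54.
Express everything in sixteenth notes: dotted quaver = 3; quaver tied to crotchet (quaver + crotchet) = 6; dotted quaver = 3; minim tied to crotchet (minim + crotchet) = 12; dotted minim = 12.
Altogether 3 + 6 + 3 + 12 + 12 = 36.
36 falls short of 54, so the answer is No.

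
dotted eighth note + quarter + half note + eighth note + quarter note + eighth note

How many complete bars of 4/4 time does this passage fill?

One bar of 4/4 = 16 sixteenth notes.
In sixteenth notes: dotted eighth note = 3; quarter = 4; half note = 8; eighth note = 2; quarter note = 4; eighth note = 2.
Sum: 3 + 4 + 8 + 2 + 4 + 2 = 23.
23 ÷ 16 = 1 complete bar with 7 left over.

1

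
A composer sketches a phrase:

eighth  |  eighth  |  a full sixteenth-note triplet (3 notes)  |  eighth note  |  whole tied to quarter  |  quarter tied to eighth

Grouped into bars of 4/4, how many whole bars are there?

2

One bar of 4/4 = 8 eighth notes.
Convert each value to eighth notes: eighth = 1; eighth = 1; a full sixteenth-note triplet (3 notes) (three triplet sixteenths span one eighth) = 1; eighth note = 1; whole tied to quarter (whole + quarter) = 10; quarter tied to eighth (quarter + eighth) = 3.
Adding: 1 + 1 + 1 + 1 + 10 + 3 = 17.
17 ÷ 8 = 2 complete bars with 1 left over.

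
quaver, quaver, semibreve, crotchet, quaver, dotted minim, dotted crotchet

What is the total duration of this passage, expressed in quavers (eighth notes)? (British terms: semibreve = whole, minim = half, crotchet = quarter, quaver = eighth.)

22

Convert each value to eighth notes: quaver = 1; quaver = 1; semibreve = 8; crotchet = 2; quaver = 1; dotted minim = 6; dotted crotchet = 3.
Adding: 1 + 1 + 8 + 2 + 1 + 6 + 3 = 22 eighth notes.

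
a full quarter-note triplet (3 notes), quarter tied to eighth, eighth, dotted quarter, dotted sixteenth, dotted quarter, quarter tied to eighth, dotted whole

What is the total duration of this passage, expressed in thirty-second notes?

119

Each duration in thirty-second notes: a full quarter-note triplet (3 notes) (three triplet quarters span one half) = 16; quarter tied to eighth (quarter + eighth) = 12; eighth = 4; dotted quarter = 12; dotted sixteenth = 3; dotted quarter = 12; quarter tied to eighth (quarter + eighth) = 12; dotted whole = 48.
Total: 16 + 12 + 4 + 12 + 3 + 12 + 12 + 48 = 119 thirty-second notes.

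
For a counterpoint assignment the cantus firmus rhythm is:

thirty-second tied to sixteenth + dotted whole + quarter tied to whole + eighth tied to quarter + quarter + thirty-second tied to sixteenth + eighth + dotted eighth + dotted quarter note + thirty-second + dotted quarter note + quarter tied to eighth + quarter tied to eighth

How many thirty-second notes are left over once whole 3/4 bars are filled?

One bar of 3/4 = 24 thirty-second notes.
Each duration in thirty-second notes: thirty-second tied to sixteenth (thirty-second + sixteenth) = 3; dotted whole = 48; quarter tied to whole (quarter + whole) = 40; eighth tied to quarter (eighth + quarter) = 12; quarter = 8; thirty-second tied to sixteenth (thirty-second + sixteenth) = 3; eighth = 4; dotted eighth = 6; dotted quarter note = 12; thirty-second = 1; dotted quarter note = 12; quarter tied to eighth (quarter + eighth) = 12; quarter tied to eighth (quarter + eighth) = 12.
Total: 3 + 48 + 40 + 12 + 8 + 3 + 4 + 6 + 12 + 1 + 12 + 12 + 12 = 173.
173 ÷ 24 = 7 complete bars with 5 thirty-second notes remaining.

5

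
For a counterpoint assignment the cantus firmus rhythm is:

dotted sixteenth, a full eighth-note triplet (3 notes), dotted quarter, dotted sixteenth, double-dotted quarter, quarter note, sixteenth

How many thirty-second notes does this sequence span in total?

Express everything in thirty-second notes: dotted sixteenth = 3; a full eighth-note triplet (3 notes) (three triplet eighths span one quarter) = 8; dotted quarter = 12; dotted sixteenth = 3; double-dotted quarter = 14; quarter note = 8; sixteenth = 2.
Total: 3 + 8 + 12 + 3 + 14 + 8 + 2 = 50 thirty-second notes.

50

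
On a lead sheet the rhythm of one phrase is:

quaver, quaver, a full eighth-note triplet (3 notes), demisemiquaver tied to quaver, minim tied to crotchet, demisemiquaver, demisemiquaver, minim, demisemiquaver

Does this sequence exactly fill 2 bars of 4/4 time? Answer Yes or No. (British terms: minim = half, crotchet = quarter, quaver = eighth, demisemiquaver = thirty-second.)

Yes

One bar of 4/4 = 32 thirty-second notes, so 2 bars = 64.
Convert each value to thirty-second notes: quaver = 4; quaver = 4; a full eighth-note triplet (3 notes) (three triplet eighths span one quarter) = 8; demisemiquaver tied to quaver (demisemiquaver + quaver) = 5; minim tied to crotchet (minim + crotchet) = 24; demisemiquaver = 1; demisemiquaver = 1; minim = 16; demisemiquaver = 1.
Total: 4 + 4 + 8 + 5 + 24 + 1 + 1 + 16 + 1 = 64.
64 equals 64, so the answer is Yes.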